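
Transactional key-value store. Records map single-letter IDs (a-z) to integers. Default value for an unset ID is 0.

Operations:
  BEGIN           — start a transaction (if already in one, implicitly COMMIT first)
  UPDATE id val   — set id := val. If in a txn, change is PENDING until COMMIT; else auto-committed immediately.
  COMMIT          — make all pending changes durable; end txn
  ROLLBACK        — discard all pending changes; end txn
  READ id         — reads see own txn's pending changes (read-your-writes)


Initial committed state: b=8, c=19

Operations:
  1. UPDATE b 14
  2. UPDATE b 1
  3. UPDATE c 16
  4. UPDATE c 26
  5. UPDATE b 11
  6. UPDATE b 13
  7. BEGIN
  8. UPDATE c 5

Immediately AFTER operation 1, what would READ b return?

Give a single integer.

Answer: 14

Derivation:
Initial committed: {b=8, c=19}
Op 1: UPDATE b=14 (auto-commit; committed b=14)
After op 1: visible(b) = 14 (pending={}, committed={b=14, c=19})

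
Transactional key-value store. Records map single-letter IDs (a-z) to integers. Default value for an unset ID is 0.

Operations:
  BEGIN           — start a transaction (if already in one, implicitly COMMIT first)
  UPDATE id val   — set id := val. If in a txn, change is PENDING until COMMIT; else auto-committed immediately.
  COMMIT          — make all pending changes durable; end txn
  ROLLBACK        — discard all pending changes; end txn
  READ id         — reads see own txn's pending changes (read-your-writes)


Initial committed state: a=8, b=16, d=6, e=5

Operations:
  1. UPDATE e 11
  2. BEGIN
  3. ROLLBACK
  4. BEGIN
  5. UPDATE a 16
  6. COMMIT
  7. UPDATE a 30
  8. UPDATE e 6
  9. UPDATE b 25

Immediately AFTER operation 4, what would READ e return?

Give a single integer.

Answer: 11

Derivation:
Initial committed: {a=8, b=16, d=6, e=5}
Op 1: UPDATE e=11 (auto-commit; committed e=11)
Op 2: BEGIN: in_txn=True, pending={}
Op 3: ROLLBACK: discarded pending []; in_txn=False
Op 4: BEGIN: in_txn=True, pending={}
After op 4: visible(e) = 11 (pending={}, committed={a=8, b=16, d=6, e=11})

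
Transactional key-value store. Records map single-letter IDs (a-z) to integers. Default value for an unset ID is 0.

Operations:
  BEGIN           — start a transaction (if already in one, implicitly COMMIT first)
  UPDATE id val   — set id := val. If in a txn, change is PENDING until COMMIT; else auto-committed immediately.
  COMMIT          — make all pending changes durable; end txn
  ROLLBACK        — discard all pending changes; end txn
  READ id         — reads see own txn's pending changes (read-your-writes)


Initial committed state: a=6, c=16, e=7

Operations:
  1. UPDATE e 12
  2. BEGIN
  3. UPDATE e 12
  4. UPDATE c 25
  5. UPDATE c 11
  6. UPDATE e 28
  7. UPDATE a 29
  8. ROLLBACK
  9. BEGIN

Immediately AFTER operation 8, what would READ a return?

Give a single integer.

Answer: 6

Derivation:
Initial committed: {a=6, c=16, e=7}
Op 1: UPDATE e=12 (auto-commit; committed e=12)
Op 2: BEGIN: in_txn=True, pending={}
Op 3: UPDATE e=12 (pending; pending now {e=12})
Op 4: UPDATE c=25 (pending; pending now {c=25, e=12})
Op 5: UPDATE c=11 (pending; pending now {c=11, e=12})
Op 6: UPDATE e=28 (pending; pending now {c=11, e=28})
Op 7: UPDATE a=29 (pending; pending now {a=29, c=11, e=28})
Op 8: ROLLBACK: discarded pending ['a', 'c', 'e']; in_txn=False
After op 8: visible(a) = 6 (pending={}, committed={a=6, c=16, e=12})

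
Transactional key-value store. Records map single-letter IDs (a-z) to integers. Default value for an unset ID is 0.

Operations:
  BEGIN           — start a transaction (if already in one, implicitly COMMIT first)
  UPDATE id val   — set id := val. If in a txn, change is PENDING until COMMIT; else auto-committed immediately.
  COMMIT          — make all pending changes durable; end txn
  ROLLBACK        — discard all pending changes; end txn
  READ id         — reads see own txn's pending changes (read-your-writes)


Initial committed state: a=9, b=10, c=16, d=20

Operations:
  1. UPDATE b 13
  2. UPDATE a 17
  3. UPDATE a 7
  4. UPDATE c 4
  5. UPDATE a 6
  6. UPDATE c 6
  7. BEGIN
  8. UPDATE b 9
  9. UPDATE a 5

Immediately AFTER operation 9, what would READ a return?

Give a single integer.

Answer: 5

Derivation:
Initial committed: {a=9, b=10, c=16, d=20}
Op 1: UPDATE b=13 (auto-commit; committed b=13)
Op 2: UPDATE a=17 (auto-commit; committed a=17)
Op 3: UPDATE a=7 (auto-commit; committed a=7)
Op 4: UPDATE c=4 (auto-commit; committed c=4)
Op 5: UPDATE a=6 (auto-commit; committed a=6)
Op 6: UPDATE c=6 (auto-commit; committed c=6)
Op 7: BEGIN: in_txn=True, pending={}
Op 8: UPDATE b=9 (pending; pending now {b=9})
Op 9: UPDATE a=5 (pending; pending now {a=5, b=9})
After op 9: visible(a) = 5 (pending={a=5, b=9}, committed={a=6, b=13, c=6, d=20})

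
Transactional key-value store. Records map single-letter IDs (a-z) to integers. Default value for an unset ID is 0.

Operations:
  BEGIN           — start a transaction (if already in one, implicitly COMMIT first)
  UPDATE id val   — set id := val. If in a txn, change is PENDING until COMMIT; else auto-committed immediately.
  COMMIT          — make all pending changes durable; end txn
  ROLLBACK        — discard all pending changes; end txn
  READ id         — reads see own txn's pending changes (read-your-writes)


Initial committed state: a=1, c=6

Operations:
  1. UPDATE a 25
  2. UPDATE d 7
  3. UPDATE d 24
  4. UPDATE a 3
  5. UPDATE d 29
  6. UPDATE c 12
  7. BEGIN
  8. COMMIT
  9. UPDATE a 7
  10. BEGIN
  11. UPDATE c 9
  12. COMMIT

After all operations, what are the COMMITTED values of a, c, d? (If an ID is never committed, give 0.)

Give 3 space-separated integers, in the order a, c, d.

Initial committed: {a=1, c=6}
Op 1: UPDATE a=25 (auto-commit; committed a=25)
Op 2: UPDATE d=7 (auto-commit; committed d=7)
Op 3: UPDATE d=24 (auto-commit; committed d=24)
Op 4: UPDATE a=3 (auto-commit; committed a=3)
Op 5: UPDATE d=29 (auto-commit; committed d=29)
Op 6: UPDATE c=12 (auto-commit; committed c=12)
Op 7: BEGIN: in_txn=True, pending={}
Op 8: COMMIT: merged [] into committed; committed now {a=3, c=12, d=29}
Op 9: UPDATE a=7 (auto-commit; committed a=7)
Op 10: BEGIN: in_txn=True, pending={}
Op 11: UPDATE c=9 (pending; pending now {c=9})
Op 12: COMMIT: merged ['c'] into committed; committed now {a=7, c=9, d=29}
Final committed: {a=7, c=9, d=29}

Answer: 7 9 29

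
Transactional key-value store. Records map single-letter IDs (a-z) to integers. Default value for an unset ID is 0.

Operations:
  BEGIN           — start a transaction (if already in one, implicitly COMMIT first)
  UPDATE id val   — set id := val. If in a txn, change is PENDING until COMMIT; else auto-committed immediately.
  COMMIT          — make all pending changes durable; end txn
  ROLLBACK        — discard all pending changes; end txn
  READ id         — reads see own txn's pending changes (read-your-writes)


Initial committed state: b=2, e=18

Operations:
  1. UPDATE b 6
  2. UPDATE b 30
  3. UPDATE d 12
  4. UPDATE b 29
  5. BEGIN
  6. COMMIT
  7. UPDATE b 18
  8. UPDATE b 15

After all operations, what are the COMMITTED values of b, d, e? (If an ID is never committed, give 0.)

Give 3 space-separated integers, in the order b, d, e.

Answer: 15 12 18

Derivation:
Initial committed: {b=2, e=18}
Op 1: UPDATE b=6 (auto-commit; committed b=6)
Op 2: UPDATE b=30 (auto-commit; committed b=30)
Op 3: UPDATE d=12 (auto-commit; committed d=12)
Op 4: UPDATE b=29 (auto-commit; committed b=29)
Op 5: BEGIN: in_txn=True, pending={}
Op 6: COMMIT: merged [] into committed; committed now {b=29, d=12, e=18}
Op 7: UPDATE b=18 (auto-commit; committed b=18)
Op 8: UPDATE b=15 (auto-commit; committed b=15)
Final committed: {b=15, d=12, e=18}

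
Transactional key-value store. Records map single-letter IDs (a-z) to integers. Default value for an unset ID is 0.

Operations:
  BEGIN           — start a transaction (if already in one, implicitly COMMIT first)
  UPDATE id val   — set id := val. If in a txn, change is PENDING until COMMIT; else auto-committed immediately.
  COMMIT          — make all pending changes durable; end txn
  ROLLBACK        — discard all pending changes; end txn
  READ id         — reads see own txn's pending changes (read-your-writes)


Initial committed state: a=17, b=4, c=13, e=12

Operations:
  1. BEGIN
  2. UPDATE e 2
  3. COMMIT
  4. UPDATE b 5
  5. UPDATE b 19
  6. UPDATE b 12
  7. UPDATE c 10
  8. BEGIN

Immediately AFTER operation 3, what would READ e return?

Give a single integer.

Initial committed: {a=17, b=4, c=13, e=12}
Op 1: BEGIN: in_txn=True, pending={}
Op 2: UPDATE e=2 (pending; pending now {e=2})
Op 3: COMMIT: merged ['e'] into committed; committed now {a=17, b=4, c=13, e=2}
After op 3: visible(e) = 2 (pending={}, committed={a=17, b=4, c=13, e=2})

Answer: 2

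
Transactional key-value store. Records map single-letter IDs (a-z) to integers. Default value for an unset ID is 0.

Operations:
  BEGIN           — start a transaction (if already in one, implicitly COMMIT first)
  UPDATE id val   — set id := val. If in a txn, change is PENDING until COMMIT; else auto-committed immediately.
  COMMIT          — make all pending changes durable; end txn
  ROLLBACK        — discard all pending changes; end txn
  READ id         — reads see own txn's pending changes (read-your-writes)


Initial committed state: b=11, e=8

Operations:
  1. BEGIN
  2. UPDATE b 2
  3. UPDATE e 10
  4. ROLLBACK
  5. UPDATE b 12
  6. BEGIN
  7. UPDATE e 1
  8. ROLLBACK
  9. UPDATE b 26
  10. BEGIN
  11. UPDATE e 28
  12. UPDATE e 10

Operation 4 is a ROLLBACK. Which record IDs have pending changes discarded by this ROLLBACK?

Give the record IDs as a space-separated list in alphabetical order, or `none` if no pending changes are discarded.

Initial committed: {b=11, e=8}
Op 1: BEGIN: in_txn=True, pending={}
Op 2: UPDATE b=2 (pending; pending now {b=2})
Op 3: UPDATE e=10 (pending; pending now {b=2, e=10})
Op 4: ROLLBACK: discarded pending ['b', 'e']; in_txn=False
Op 5: UPDATE b=12 (auto-commit; committed b=12)
Op 6: BEGIN: in_txn=True, pending={}
Op 7: UPDATE e=1 (pending; pending now {e=1})
Op 8: ROLLBACK: discarded pending ['e']; in_txn=False
Op 9: UPDATE b=26 (auto-commit; committed b=26)
Op 10: BEGIN: in_txn=True, pending={}
Op 11: UPDATE e=28 (pending; pending now {e=28})
Op 12: UPDATE e=10 (pending; pending now {e=10})
ROLLBACK at op 4 discards: ['b', 'e']

Answer: b e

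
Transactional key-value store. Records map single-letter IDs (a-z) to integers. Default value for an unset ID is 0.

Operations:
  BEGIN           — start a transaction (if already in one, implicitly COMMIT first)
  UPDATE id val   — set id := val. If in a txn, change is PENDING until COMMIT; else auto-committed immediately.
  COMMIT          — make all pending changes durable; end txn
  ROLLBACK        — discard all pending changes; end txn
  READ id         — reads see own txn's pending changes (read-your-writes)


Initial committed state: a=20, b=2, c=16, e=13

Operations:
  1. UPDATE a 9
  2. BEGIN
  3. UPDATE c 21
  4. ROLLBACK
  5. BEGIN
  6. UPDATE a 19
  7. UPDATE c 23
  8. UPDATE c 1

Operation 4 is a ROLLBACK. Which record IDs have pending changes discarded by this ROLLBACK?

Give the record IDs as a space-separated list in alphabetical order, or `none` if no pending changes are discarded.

Answer: c

Derivation:
Initial committed: {a=20, b=2, c=16, e=13}
Op 1: UPDATE a=9 (auto-commit; committed a=9)
Op 2: BEGIN: in_txn=True, pending={}
Op 3: UPDATE c=21 (pending; pending now {c=21})
Op 4: ROLLBACK: discarded pending ['c']; in_txn=False
Op 5: BEGIN: in_txn=True, pending={}
Op 6: UPDATE a=19 (pending; pending now {a=19})
Op 7: UPDATE c=23 (pending; pending now {a=19, c=23})
Op 8: UPDATE c=1 (pending; pending now {a=19, c=1})
ROLLBACK at op 4 discards: ['c']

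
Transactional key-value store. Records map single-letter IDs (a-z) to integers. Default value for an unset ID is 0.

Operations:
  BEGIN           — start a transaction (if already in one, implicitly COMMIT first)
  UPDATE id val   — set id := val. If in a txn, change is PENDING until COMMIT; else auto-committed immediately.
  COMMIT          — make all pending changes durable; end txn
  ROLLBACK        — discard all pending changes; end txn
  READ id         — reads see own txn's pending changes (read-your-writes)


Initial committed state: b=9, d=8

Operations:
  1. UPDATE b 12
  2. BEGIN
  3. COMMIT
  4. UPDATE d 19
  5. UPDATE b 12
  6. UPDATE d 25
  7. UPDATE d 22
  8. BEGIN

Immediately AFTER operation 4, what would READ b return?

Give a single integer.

Answer: 12

Derivation:
Initial committed: {b=9, d=8}
Op 1: UPDATE b=12 (auto-commit; committed b=12)
Op 2: BEGIN: in_txn=True, pending={}
Op 3: COMMIT: merged [] into committed; committed now {b=12, d=8}
Op 4: UPDATE d=19 (auto-commit; committed d=19)
After op 4: visible(b) = 12 (pending={}, committed={b=12, d=19})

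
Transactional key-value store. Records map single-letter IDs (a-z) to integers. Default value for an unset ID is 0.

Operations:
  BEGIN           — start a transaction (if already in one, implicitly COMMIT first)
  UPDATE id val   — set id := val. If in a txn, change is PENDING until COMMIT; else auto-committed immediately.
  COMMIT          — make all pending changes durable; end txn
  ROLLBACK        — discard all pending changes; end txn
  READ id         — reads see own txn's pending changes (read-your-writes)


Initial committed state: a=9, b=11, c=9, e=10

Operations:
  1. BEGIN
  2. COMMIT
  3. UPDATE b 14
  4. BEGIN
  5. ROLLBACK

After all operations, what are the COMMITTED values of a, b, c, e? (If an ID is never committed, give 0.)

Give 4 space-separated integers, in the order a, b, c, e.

Initial committed: {a=9, b=11, c=9, e=10}
Op 1: BEGIN: in_txn=True, pending={}
Op 2: COMMIT: merged [] into committed; committed now {a=9, b=11, c=9, e=10}
Op 3: UPDATE b=14 (auto-commit; committed b=14)
Op 4: BEGIN: in_txn=True, pending={}
Op 5: ROLLBACK: discarded pending []; in_txn=False
Final committed: {a=9, b=14, c=9, e=10}

Answer: 9 14 9 10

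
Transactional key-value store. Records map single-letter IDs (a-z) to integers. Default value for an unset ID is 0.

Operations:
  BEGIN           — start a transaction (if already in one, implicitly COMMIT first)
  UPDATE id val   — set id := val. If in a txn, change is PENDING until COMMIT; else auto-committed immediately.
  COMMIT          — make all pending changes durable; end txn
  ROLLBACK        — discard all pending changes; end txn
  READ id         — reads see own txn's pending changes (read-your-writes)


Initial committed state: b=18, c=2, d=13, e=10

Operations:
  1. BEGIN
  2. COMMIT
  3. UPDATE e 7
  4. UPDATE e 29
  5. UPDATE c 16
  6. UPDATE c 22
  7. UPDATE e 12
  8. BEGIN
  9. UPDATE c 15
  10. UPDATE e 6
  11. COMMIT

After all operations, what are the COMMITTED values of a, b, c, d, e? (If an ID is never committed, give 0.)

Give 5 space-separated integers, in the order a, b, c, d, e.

Answer: 0 18 15 13 6

Derivation:
Initial committed: {b=18, c=2, d=13, e=10}
Op 1: BEGIN: in_txn=True, pending={}
Op 2: COMMIT: merged [] into committed; committed now {b=18, c=2, d=13, e=10}
Op 3: UPDATE e=7 (auto-commit; committed e=7)
Op 4: UPDATE e=29 (auto-commit; committed e=29)
Op 5: UPDATE c=16 (auto-commit; committed c=16)
Op 6: UPDATE c=22 (auto-commit; committed c=22)
Op 7: UPDATE e=12 (auto-commit; committed e=12)
Op 8: BEGIN: in_txn=True, pending={}
Op 9: UPDATE c=15 (pending; pending now {c=15})
Op 10: UPDATE e=6 (pending; pending now {c=15, e=6})
Op 11: COMMIT: merged ['c', 'e'] into committed; committed now {b=18, c=15, d=13, e=6}
Final committed: {b=18, c=15, d=13, e=6}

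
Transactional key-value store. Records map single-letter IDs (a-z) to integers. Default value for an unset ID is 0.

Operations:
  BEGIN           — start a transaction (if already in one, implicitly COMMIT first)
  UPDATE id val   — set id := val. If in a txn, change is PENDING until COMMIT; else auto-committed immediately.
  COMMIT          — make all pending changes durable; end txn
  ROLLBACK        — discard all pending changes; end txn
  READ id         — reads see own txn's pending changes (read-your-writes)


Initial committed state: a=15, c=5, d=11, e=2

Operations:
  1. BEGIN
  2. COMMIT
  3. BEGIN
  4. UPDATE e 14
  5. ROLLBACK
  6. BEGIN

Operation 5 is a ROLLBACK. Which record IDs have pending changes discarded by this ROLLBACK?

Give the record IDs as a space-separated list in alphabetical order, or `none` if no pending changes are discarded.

Initial committed: {a=15, c=5, d=11, e=2}
Op 1: BEGIN: in_txn=True, pending={}
Op 2: COMMIT: merged [] into committed; committed now {a=15, c=5, d=11, e=2}
Op 3: BEGIN: in_txn=True, pending={}
Op 4: UPDATE e=14 (pending; pending now {e=14})
Op 5: ROLLBACK: discarded pending ['e']; in_txn=False
Op 6: BEGIN: in_txn=True, pending={}
ROLLBACK at op 5 discards: ['e']

Answer: e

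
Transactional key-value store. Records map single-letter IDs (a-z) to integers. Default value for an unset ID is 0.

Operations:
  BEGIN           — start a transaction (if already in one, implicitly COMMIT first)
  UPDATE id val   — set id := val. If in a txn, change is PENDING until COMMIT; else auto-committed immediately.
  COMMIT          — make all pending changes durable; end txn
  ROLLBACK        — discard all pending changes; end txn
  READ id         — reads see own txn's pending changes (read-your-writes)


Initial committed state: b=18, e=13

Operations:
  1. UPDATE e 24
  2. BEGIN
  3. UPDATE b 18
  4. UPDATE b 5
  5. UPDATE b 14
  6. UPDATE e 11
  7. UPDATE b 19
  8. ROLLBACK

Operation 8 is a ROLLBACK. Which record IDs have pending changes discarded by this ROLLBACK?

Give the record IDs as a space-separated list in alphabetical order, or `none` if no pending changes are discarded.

Initial committed: {b=18, e=13}
Op 1: UPDATE e=24 (auto-commit; committed e=24)
Op 2: BEGIN: in_txn=True, pending={}
Op 3: UPDATE b=18 (pending; pending now {b=18})
Op 4: UPDATE b=5 (pending; pending now {b=5})
Op 5: UPDATE b=14 (pending; pending now {b=14})
Op 6: UPDATE e=11 (pending; pending now {b=14, e=11})
Op 7: UPDATE b=19 (pending; pending now {b=19, e=11})
Op 8: ROLLBACK: discarded pending ['b', 'e']; in_txn=False
ROLLBACK at op 8 discards: ['b', 'e']

Answer: b e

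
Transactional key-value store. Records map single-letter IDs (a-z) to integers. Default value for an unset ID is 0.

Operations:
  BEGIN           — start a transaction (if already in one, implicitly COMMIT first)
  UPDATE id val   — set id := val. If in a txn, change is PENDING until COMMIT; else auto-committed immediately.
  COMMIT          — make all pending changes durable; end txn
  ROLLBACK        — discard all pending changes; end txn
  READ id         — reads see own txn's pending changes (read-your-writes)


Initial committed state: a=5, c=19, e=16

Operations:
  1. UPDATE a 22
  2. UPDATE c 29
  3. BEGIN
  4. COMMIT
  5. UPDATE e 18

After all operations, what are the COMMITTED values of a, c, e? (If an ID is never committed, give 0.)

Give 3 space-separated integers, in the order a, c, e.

Answer: 22 29 18

Derivation:
Initial committed: {a=5, c=19, e=16}
Op 1: UPDATE a=22 (auto-commit; committed a=22)
Op 2: UPDATE c=29 (auto-commit; committed c=29)
Op 3: BEGIN: in_txn=True, pending={}
Op 4: COMMIT: merged [] into committed; committed now {a=22, c=29, e=16}
Op 5: UPDATE e=18 (auto-commit; committed e=18)
Final committed: {a=22, c=29, e=18}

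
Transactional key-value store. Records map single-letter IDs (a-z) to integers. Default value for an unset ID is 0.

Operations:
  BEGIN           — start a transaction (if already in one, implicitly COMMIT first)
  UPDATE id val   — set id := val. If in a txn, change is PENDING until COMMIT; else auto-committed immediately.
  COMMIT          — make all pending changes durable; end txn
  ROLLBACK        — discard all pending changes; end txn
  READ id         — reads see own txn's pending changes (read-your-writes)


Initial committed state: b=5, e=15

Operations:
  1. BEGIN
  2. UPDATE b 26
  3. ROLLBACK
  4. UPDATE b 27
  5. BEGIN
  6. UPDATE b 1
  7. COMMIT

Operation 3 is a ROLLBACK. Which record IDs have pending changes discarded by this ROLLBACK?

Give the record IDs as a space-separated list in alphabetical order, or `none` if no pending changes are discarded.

Answer: b

Derivation:
Initial committed: {b=5, e=15}
Op 1: BEGIN: in_txn=True, pending={}
Op 2: UPDATE b=26 (pending; pending now {b=26})
Op 3: ROLLBACK: discarded pending ['b']; in_txn=False
Op 4: UPDATE b=27 (auto-commit; committed b=27)
Op 5: BEGIN: in_txn=True, pending={}
Op 6: UPDATE b=1 (pending; pending now {b=1})
Op 7: COMMIT: merged ['b'] into committed; committed now {b=1, e=15}
ROLLBACK at op 3 discards: ['b']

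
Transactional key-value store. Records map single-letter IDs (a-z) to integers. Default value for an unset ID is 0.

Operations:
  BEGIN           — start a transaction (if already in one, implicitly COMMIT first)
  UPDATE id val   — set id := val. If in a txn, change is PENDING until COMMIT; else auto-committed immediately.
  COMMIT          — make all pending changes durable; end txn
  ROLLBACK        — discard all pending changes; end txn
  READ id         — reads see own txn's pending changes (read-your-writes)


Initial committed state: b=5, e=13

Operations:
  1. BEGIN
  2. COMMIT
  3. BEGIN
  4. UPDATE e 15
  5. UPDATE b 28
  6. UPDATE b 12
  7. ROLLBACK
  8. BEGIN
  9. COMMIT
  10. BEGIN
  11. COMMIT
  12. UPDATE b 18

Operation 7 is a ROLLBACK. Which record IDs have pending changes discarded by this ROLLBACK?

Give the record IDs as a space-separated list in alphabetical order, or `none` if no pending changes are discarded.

Answer: b e

Derivation:
Initial committed: {b=5, e=13}
Op 1: BEGIN: in_txn=True, pending={}
Op 2: COMMIT: merged [] into committed; committed now {b=5, e=13}
Op 3: BEGIN: in_txn=True, pending={}
Op 4: UPDATE e=15 (pending; pending now {e=15})
Op 5: UPDATE b=28 (pending; pending now {b=28, e=15})
Op 6: UPDATE b=12 (pending; pending now {b=12, e=15})
Op 7: ROLLBACK: discarded pending ['b', 'e']; in_txn=False
Op 8: BEGIN: in_txn=True, pending={}
Op 9: COMMIT: merged [] into committed; committed now {b=5, e=13}
Op 10: BEGIN: in_txn=True, pending={}
Op 11: COMMIT: merged [] into committed; committed now {b=5, e=13}
Op 12: UPDATE b=18 (auto-commit; committed b=18)
ROLLBACK at op 7 discards: ['b', 'e']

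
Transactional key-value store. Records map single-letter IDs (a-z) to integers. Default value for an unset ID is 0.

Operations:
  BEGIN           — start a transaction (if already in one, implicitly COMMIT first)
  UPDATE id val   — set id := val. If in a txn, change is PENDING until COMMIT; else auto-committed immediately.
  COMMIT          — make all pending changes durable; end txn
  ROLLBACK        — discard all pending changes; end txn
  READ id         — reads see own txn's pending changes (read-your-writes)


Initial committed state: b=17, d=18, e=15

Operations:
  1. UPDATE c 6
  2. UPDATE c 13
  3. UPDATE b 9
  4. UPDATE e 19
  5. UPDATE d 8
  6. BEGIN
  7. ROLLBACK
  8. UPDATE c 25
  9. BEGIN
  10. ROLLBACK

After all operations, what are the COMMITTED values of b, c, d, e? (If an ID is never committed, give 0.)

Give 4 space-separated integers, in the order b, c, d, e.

Initial committed: {b=17, d=18, e=15}
Op 1: UPDATE c=6 (auto-commit; committed c=6)
Op 2: UPDATE c=13 (auto-commit; committed c=13)
Op 3: UPDATE b=9 (auto-commit; committed b=9)
Op 4: UPDATE e=19 (auto-commit; committed e=19)
Op 5: UPDATE d=8 (auto-commit; committed d=8)
Op 6: BEGIN: in_txn=True, pending={}
Op 7: ROLLBACK: discarded pending []; in_txn=False
Op 8: UPDATE c=25 (auto-commit; committed c=25)
Op 9: BEGIN: in_txn=True, pending={}
Op 10: ROLLBACK: discarded pending []; in_txn=False
Final committed: {b=9, c=25, d=8, e=19}

Answer: 9 25 8 19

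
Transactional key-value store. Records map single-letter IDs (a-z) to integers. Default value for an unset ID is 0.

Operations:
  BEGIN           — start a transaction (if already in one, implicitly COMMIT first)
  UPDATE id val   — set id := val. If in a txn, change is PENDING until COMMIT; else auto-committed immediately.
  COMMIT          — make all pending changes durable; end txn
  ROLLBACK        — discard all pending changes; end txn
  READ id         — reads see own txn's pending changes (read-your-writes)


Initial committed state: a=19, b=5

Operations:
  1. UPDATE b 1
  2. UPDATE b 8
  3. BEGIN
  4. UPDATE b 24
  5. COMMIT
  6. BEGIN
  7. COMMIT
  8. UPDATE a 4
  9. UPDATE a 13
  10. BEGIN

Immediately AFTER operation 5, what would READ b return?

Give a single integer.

Answer: 24

Derivation:
Initial committed: {a=19, b=5}
Op 1: UPDATE b=1 (auto-commit; committed b=1)
Op 2: UPDATE b=8 (auto-commit; committed b=8)
Op 3: BEGIN: in_txn=True, pending={}
Op 4: UPDATE b=24 (pending; pending now {b=24})
Op 5: COMMIT: merged ['b'] into committed; committed now {a=19, b=24}
After op 5: visible(b) = 24 (pending={}, committed={a=19, b=24})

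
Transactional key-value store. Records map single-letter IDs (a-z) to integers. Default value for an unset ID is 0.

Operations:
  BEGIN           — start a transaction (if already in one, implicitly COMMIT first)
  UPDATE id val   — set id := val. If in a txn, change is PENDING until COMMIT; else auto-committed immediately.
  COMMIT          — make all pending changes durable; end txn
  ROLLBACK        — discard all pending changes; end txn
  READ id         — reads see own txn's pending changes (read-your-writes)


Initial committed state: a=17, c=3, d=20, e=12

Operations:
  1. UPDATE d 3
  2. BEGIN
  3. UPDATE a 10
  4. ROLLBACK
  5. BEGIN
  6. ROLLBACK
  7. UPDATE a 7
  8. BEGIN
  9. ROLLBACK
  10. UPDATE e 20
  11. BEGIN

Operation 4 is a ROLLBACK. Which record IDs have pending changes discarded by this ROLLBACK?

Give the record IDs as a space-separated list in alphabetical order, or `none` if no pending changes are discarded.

Initial committed: {a=17, c=3, d=20, e=12}
Op 1: UPDATE d=3 (auto-commit; committed d=3)
Op 2: BEGIN: in_txn=True, pending={}
Op 3: UPDATE a=10 (pending; pending now {a=10})
Op 4: ROLLBACK: discarded pending ['a']; in_txn=False
Op 5: BEGIN: in_txn=True, pending={}
Op 6: ROLLBACK: discarded pending []; in_txn=False
Op 7: UPDATE a=7 (auto-commit; committed a=7)
Op 8: BEGIN: in_txn=True, pending={}
Op 9: ROLLBACK: discarded pending []; in_txn=False
Op 10: UPDATE e=20 (auto-commit; committed e=20)
Op 11: BEGIN: in_txn=True, pending={}
ROLLBACK at op 4 discards: ['a']

Answer: a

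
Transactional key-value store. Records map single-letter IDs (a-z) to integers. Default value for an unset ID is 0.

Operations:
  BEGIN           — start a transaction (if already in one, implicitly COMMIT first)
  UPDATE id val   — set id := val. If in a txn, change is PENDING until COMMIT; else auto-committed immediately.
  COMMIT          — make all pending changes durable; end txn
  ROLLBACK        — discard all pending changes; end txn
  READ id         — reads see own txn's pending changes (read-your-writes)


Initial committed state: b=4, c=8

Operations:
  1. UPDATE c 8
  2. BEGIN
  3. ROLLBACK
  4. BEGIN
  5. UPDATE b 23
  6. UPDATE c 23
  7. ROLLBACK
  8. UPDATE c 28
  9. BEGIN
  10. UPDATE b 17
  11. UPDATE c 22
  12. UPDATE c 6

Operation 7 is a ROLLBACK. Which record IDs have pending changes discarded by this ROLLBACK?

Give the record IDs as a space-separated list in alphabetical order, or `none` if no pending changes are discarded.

Answer: b c

Derivation:
Initial committed: {b=4, c=8}
Op 1: UPDATE c=8 (auto-commit; committed c=8)
Op 2: BEGIN: in_txn=True, pending={}
Op 3: ROLLBACK: discarded pending []; in_txn=False
Op 4: BEGIN: in_txn=True, pending={}
Op 5: UPDATE b=23 (pending; pending now {b=23})
Op 6: UPDATE c=23 (pending; pending now {b=23, c=23})
Op 7: ROLLBACK: discarded pending ['b', 'c']; in_txn=False
Op 8: UPDATE c=28 (auto-commit; committed c=28)
Op 9: BEGIN: in_txn=True, pending={}
Op 10: UPDATE b=17 (pending; pending now {b=17})
Op 11: UPDATE c=22 (pending; pending now {b=17, c=22})
Op 12: UPDATE c=6 (pending; pending now {b=17, c=6})
ROLLBACK at op 7 discards: ['b', 'c']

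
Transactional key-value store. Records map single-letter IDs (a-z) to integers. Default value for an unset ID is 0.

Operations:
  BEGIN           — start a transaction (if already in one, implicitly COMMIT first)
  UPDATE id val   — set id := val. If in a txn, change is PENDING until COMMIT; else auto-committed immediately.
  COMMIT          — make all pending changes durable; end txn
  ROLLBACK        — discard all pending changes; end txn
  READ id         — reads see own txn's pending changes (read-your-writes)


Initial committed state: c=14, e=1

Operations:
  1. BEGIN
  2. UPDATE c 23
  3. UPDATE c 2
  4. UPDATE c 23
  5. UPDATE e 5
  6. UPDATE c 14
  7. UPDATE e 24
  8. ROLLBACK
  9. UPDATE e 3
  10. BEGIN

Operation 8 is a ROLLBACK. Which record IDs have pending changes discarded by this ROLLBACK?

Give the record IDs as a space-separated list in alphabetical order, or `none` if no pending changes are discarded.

Initial committed: {c=14, e=1}
Op 1: BEGIN: in_txn=True, pending={}
Op 2: UPDATE c=23 (pending; pending now {c=23})
Op 3: UPDATE c=2 (pending; pending now {c=2})
Op 4: UPDATE c=23 (pending; pending now {c=23})
Op 5: UPDATE e=5 (pending; pending now {c=23, e=5})
Op 6: UPDATE c=14 (pending; pending now {c=14, e=5})
Op 7: UPDATE e=24 (pending; pending now {c=14, e=24})
Op 8: ROLLBACK: discarded pending ['c', 'e']; in_txn=False
Op 9: UPDATE e=3 (auto-commit; committed e=3)
Op 10: BEGIN: in_txn=True, pending={}
ROLLBACK at op 8 discards: ['c', 'e']

Answer: c e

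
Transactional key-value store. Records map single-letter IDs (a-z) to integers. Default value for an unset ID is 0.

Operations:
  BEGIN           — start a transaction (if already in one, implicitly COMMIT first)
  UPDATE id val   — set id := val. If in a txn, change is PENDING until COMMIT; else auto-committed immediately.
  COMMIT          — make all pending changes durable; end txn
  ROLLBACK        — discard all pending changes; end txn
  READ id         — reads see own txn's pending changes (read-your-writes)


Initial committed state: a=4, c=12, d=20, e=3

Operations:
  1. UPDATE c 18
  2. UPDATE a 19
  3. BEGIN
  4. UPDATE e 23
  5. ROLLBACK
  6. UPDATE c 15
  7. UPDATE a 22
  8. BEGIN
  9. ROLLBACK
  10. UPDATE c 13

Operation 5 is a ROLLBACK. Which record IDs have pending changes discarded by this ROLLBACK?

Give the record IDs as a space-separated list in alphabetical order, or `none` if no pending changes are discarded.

Answer: e

Derivation:
Initial committed: {a=4, c=12, d=20, e=3}
Op 1: UPDATE c=18 (auto-commit; committed c=18)
Op 2: UPDATE a=19 (auto-commit; committed a=19)
Op 3: BEGIN: in_txn=True, pending={}
Op 4: UPDATE e=23 (pending; pending now {e=23})
Op 5: ROLLBACK: discarded pending ['e']; in_txn=False
Op 6: UPDATE c=15 (auto-commit; committed c=15)
Op 7: UPDATE a=22 (auto-commit; committed a=22)
Op 8: BEGIN: in_txn=True, pending={}
Op 9: ROLLBACK: discarded pending []; in_txn=False
Op 10: UPDATE c=13 (auto-commit; committed c=13)
ROLLBACK at op 5 discards: ['e']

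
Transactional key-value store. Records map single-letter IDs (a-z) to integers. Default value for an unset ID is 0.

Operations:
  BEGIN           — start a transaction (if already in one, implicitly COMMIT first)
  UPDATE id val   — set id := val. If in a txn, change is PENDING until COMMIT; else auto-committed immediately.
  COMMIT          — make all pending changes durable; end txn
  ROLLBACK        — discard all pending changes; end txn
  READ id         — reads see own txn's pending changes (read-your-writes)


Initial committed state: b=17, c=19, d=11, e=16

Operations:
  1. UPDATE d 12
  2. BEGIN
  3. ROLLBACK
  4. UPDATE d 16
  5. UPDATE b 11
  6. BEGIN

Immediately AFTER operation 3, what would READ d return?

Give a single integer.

Initial committed: {b=17, c=19, d=11, e=16}
Op 1: UPDATE d=12 (auto-commit; committed d=12)
Op 2: BEGIN: in_txn=True, pending={}
Op 3: ROLLBACK: discarded pending []; in_txn=False
After op 3: visible(d) = 12 (pending={}, committed={b=17, c=19, d=12, e=16})

Answer: 12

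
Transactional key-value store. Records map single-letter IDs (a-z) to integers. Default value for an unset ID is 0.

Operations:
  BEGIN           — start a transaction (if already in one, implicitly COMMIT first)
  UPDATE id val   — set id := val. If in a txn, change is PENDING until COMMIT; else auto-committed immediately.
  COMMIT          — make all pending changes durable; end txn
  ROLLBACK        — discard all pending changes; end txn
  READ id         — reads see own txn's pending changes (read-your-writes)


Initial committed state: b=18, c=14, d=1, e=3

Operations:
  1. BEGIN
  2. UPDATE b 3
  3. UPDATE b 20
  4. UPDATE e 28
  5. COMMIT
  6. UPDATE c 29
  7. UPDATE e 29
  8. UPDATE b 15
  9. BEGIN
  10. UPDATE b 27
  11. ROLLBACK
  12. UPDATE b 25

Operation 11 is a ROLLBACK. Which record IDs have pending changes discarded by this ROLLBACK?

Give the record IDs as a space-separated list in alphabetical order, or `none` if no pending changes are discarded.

Initial committed: {b=18, c=14, d=1, e=3}
Op 1: BEGIN: in_txn=True, pending={}
Op 2: UPDATE b=3 (pending; pending now {b=3})
Op 3: UPDATE b=20 (pending; pending now {b=20})
Op 4: UPDATE e=28 (pending; pending now {b=20, e=28})
Op 5: COMMIT: merged ['b', 'e'] into committed; committed now {b=20, c=14, d=1, e=28}
Op 6: UPDATE c=29 (auto-commit; committed c=29)
Op 7: UPDATE e=29 (auto-commit; committed e=29)
Op 8: UPDATE b=15 (auto-commit; committed b=15)
Op 9: BEGIN: in_txn=True, pending={}
Op 10: UPDATE b=27 (pending; pending now {b=27})
Op 11: ROLLBACK: discarded pending ['b']; in_txn=False
Op 12: UPDATE b=25 (auto-commit; committed b=25)
ROLLBACK at op 11 discards: ['b']

Answer: b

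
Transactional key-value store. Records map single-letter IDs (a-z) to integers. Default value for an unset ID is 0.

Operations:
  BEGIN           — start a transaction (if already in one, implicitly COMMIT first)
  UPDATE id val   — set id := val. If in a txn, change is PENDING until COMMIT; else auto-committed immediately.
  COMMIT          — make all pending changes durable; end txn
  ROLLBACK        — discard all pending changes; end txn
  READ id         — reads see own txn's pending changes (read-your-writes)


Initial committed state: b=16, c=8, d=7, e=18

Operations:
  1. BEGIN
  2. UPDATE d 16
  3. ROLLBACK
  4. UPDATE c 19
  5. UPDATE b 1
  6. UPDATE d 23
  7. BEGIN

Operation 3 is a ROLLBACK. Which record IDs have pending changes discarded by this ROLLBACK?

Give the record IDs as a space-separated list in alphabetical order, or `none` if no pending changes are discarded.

Initial committed: {b=16, c=8, d=7, e=18}
Op 1: BEGIN: in_txn=True, pending={}
Op 2: UPDATE d=16 (pending; pending now {d=16})
Op 3: ROLLBACK: discarded pending ['d']; in_txn=False
Op 4: UPDATE c=19 (auto-commit; committed c=19)
Op 5: UPDATE b=1 (auto-commit; committed b=1)
Op 6: UPDATE d=23 (auto-commit; committed d=23)
Op 7: BEGIN: in_txn=True, pending={}
ROLLBACK at op 3 discards: ['d']

Answer: d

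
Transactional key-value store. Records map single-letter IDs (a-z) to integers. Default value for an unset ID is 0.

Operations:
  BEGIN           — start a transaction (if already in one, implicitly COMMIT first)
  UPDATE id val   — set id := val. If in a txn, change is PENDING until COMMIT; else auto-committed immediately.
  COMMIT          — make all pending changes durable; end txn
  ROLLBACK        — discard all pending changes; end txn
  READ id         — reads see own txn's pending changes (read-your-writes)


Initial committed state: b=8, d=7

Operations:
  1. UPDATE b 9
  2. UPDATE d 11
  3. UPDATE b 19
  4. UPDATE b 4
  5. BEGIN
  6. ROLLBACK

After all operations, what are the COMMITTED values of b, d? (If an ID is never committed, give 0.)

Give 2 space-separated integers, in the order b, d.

Initial committed: {b=8, d=7}
Op 1: UPDATE b=9 (auto-commit; committed b=9)
Op 2: UPDATE d=11 (auto-commit; committed d=11)
Op 3: UPDATE b=19 (auto-commit; committed b=19)
Op 4: UPDATE b=4 (auto-commit; committed b=4)
Op 5: BEGIN: in_txn=True, pending={}
Op 6: ROLLBACK: discarded pending []; in_txn=False
Final committed: {b=4, d=11}

Answer: 4 11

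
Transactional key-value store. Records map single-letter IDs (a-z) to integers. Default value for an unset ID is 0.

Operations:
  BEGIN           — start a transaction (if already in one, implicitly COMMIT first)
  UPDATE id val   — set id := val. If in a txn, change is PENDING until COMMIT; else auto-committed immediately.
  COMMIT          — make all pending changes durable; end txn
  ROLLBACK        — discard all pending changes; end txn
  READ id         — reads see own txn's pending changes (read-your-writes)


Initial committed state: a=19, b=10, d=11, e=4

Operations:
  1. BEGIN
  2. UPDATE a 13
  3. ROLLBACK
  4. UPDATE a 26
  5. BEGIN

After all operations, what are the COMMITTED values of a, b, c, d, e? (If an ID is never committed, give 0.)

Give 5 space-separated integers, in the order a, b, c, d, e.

Answer: 26 10 0 11 4

Derivation:
Initial committed: {a=19, b=10, d=11, e=4}
Op 1: BEGIN: in_txn=True, pending={}
Op 2: UPDATE a=13 (pending; pending now {a=13})
Op 3: ROLLBACK: discarded pending ['a']; in_txn=False
Op 4: UPDATE a=26 (auto-commit; committed a=26)
Op 5: BEGIN: in_txn=True, pending={}
Final committed: {a=26, b=10, d=11, e=4}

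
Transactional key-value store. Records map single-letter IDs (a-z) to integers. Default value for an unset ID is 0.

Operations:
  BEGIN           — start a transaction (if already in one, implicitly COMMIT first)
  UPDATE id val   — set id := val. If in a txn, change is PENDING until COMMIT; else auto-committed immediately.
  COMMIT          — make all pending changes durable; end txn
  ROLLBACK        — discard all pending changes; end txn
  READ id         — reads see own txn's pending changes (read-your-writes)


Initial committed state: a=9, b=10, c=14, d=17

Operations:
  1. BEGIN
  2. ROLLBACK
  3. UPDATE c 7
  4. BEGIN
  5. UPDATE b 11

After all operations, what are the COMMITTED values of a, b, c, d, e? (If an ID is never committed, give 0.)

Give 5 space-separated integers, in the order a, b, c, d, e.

Initial committed: {a=9, b=10, c=14, d=17}
Op 1: BEGIN: in_txn=True, pending={}
Op 2: ROLLBACK: discarded pending []; in_txn=False
Op 3: UPDATE c=7 (auto-commit; committed c=7)
Op 4: BEGIN: in_txn=True, pending={}
Op 5: UPDATE b=11 (pending; pending now {b=11})
Final committed: {a=9, b=10, c=7, d=17}

Answer: 9 10 7 17 0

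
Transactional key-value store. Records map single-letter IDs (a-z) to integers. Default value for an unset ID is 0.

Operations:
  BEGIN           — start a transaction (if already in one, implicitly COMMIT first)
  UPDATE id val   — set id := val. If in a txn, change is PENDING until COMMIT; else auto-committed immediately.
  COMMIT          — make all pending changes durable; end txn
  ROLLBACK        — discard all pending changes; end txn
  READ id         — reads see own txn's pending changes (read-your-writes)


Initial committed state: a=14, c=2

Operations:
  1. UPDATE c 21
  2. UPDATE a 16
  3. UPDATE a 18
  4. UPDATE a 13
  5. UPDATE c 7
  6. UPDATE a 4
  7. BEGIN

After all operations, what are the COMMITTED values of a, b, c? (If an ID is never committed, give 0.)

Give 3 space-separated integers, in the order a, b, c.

Answer: 4 0 7

Derivation:
Initial committed: {a=14, c=2}
Op 1: UPDATE c=21 (auto-commit; committed c=21)
Op 2: UPDATE a=16 (auto-commit; committed a=16)
Op 3: UPDATE a=18 (auto-commit; committed a=18)
Op 4: UPDATE a=13 (auto-commit; committed a=13)
Op 5: UPDATE c=7 (auto-commit; committed c=7)
Op 6: UPDATE a=4 (auto-commit; committed a=4)
Op 7: BEGIN: in_txn=True, pending={}
Final committed: {a=4, c=7}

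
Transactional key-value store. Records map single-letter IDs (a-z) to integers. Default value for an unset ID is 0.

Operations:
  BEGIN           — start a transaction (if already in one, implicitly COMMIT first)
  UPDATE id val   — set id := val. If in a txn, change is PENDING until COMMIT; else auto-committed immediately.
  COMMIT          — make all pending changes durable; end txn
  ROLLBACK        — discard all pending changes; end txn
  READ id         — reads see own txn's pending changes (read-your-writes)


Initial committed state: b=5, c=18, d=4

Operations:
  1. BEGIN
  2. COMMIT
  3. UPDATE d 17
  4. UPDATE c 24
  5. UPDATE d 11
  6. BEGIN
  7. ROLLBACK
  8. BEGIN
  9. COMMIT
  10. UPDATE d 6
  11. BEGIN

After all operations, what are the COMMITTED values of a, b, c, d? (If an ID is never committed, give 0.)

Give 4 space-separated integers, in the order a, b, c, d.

Answer: 0 5 24 6

Derivation:
Initial committed: {b=5, c=18, d=4}
Op 1: BEGIN: in_txn=True, pending={}
Op 2: COMMIT: merged [] into committed; committed now {b=5, c=18, d=4}
Op 3: UPDATE d=17 (auto-commit; committed d=17)
Op 4: UPDATE c=24 (auto-commit; committed c=24)
Op 5: UPDATE d=11 (auto-commit; committed d=11)
Op 6: BEGIN: in_txn=True, pending={}
Op 7: ROLLBACK: discarded pending []; in_txn=False
Op 8: BEGIN: in_txn=True, pending={}
Op 9: COMMIT: merged [] into committed; committed now {b=5, c=24, d=11}
Op 10: UPDATE d=6 (auto-commit; committed d=6)
Op 11: BEGIN: in_txn=True, pending={}
Final committed: {b=5, c=24, d=6}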